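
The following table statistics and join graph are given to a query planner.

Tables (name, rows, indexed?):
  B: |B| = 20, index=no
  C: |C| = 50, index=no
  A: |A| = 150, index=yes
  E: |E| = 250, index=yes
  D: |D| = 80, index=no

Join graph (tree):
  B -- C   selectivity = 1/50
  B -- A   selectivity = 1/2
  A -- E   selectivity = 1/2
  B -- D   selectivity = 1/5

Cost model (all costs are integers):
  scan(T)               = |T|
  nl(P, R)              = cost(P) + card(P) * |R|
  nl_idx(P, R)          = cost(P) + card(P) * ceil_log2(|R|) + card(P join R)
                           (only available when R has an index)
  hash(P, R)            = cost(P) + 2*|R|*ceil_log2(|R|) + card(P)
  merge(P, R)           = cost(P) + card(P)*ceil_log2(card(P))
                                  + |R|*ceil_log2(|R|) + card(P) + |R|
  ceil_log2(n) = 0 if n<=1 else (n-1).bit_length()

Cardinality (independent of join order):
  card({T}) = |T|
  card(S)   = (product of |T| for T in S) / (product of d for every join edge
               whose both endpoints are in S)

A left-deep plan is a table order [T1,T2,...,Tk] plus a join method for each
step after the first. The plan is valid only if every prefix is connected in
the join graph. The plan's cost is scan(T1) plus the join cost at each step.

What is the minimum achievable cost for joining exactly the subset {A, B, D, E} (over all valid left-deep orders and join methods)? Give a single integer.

Selinger DP over subsets of {A,B,D,E}:
  {B}: scan cost=20, card=20
  {A}: scan cost=150, card=150
  {E}: scan cost=250, card=250
  {D}: scan cost=80, card=80
  {AB}: card=1500; try (B,hash)→500, (A,merge)→1490, (B,merge)→1620, (A,nl_idx)→1680, (A,hash)→2440, (A,nl)→3020 …(+1); best=500 via (B,hash)
  {BD}: card=320; try (B,hash)→360, (D,merge)→780, (B,merge)→840, (D,hash)→1160, (D,nl)→1620, (B,nl)→1680; best=360 via (B,hash)
  {AE}: card=18750; try (A,hash)→2900, (E,merge)→3750, (A,merge)→3850, (E,hash)→4300, (E,nl_idx)→20100, (A,nl_idx)→21000 …(+2); best=2900 via (A,hash)
  {ABE}: card=187500; try (E,hash)→6000, (E,merge)→20750, (B,hash)→21850, (E,nl_idx)→200000, (B,merge)→303020, (E,nl)→375500 …(+1); best=6000 via (E,hash)
  {ABD}: card=24000; try (A,hash)→3080, (D,hash)→3120, (A,merge)→4910, (D,merge)→19140, (A,nl_idx)→26920, (A,nl)→48360 …(+1); best=3080 via (A,hash)
  {ABDE}: card=3000000; try (E,hash)→31080, (D,hash)→194620, (E,merge)→389330, (E,nl_idx)→3195080, (D,merge)→3569140, (E,nl)→6003080 …(+1); best=31080 via (E,hash)

31080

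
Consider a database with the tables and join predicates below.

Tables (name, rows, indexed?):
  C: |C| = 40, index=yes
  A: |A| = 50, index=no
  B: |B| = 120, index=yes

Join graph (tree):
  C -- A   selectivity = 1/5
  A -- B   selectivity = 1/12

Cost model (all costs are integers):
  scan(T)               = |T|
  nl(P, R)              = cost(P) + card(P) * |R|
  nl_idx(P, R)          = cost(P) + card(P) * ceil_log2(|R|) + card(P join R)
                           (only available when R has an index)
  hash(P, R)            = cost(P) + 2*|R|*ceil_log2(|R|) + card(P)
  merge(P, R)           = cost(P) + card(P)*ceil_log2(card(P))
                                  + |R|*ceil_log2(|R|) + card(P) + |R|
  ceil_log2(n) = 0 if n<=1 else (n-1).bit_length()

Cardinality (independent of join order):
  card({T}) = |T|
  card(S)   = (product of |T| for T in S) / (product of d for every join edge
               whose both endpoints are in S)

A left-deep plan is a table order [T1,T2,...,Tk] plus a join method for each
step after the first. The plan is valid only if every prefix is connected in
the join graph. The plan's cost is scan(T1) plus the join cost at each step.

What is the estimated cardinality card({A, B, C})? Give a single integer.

4000

Tables in S: A(50), B(120), C(40)
Edges inside S: C-A(d=5), A-B(d=12)
numerator = 50 * 120 * 40 = 240000
denominator = 5 * 12 = 60
card(S) = 240000 / 60 = 4000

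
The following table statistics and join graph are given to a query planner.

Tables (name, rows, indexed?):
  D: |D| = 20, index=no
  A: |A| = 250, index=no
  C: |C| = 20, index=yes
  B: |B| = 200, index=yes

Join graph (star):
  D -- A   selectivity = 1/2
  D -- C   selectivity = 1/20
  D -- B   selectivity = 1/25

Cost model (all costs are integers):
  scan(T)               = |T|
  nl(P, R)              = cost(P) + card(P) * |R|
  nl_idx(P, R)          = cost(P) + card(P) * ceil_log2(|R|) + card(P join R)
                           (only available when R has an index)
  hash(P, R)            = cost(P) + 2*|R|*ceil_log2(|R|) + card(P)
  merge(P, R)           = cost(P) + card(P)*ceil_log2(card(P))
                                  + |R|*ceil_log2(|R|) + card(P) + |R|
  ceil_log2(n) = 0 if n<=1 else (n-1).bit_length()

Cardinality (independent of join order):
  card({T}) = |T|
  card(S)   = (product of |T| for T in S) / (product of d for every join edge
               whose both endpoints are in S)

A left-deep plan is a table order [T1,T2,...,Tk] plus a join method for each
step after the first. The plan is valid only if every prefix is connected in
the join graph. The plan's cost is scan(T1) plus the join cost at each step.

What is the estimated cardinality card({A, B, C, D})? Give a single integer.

20000

Tables in S: A(250), B(200), C(20), D(20)
Edges inside S: D-A(d=2), D-C(d=20), D-B(d=25)
numerator = 250 * 200 * 20 * 20 = 20000000
denominator = 2 * 20 * 25 = 1000
card(S) = 20000000 / 1000 = 20000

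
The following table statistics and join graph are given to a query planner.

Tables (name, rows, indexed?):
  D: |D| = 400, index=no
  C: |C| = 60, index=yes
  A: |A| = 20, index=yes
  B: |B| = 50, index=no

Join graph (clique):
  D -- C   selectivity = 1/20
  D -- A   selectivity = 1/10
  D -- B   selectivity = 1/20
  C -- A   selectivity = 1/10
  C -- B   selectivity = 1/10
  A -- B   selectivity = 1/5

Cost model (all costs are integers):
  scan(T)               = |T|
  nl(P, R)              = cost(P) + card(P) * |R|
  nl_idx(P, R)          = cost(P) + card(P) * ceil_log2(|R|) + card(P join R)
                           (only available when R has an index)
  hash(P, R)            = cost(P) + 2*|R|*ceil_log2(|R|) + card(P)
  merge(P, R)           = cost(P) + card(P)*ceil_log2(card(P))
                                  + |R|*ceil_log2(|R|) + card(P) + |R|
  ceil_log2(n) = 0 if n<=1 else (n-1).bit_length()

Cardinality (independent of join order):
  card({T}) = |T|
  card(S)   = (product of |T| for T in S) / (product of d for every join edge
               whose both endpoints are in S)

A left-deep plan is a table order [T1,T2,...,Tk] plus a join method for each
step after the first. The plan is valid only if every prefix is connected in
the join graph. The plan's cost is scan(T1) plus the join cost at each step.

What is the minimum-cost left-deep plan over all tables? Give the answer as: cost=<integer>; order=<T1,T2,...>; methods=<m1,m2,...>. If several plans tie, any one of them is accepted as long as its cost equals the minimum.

cost=3360; order=D,A,C,B; methods=hash,hash,hash

Selinger DP (subsets sized 1..n):
  {D}: scan cost=400, card=400
  {C}: scan cost=60, card=60
  {A}: scan cost=20, card=20
  {B}: scan cost=50, card=50
  {CD}: card=1200; try (C,hash)→1520, (C,nl_idx)→4000, (D,merge)→4480, (C,merge)→4820, (D,hash)→7320, (D,nl)→24060 …(+1); best=1520 via (C,hash)
  {AD}: card=800; try (A,hash)→1000, (A,nl_idx)→3200, (D,merge)→4140, (A,merge)→4520, (D,hash)→7240, (D,nl)→8020 …(+1); best=1000 via (A,hash)
  {BD}: card=1000; try (B,hash)→1400, (D,merge)→4400, (B,merge)→4750, (D,hash)→7300, (D,nl)→20050, (B,nl)→20400; best=1400 via (B,hash)
  {AC}: card=120; try (C,nl_idx)→260, (A,hash)→320, (A,nl_idx)→480, (C,merge)→560, (A,merge)→600, (C,hash)→760 …(+2); best=260 via (C,nl_idx)
  {BC}: card=300; try (C,nl_idx)→650, (B,hash)→720, (C,hash)→820, (C,merge)→820, (B,merge)→830, (C,nl)→3050 …(+1); best=650 via (C,nl_idx)
  {AB}: card=200; try (A,hash)→300, (B,merge)→490, (A,nl_idx)→500, (A,merge)→520, (B,hash)→640, (B,nl)→1020 …(+1); best=300 via (A,hash)
  {ACD}: card=240; try (C,hash)→2520, (A,hash)→2920, (D,merge)→5220, (C,nl_idx)→6040, (D,hash)→7580, (A,nl_idx)→7760 …(+5); best=2520 via (C,hash)
  {BCD}: card=300; try (C,hash)→3120, (B,hash)→3320, (D,merge)→7650, (C,nl_idx)→7700, (D,hash)→8150, (C,merge)→12820 …(+4); best=3120 via (C,hash)
  {ABD}: card=400; try (B,hash)→2400, (A,hash)→2600, (D,merge)→6100, (A,nl_idx)→6800, (D,hash)→7700, (B,merge)→10150 …(+4); best=2400 via (B,hash)
  {ABC}: card=120; try (B,hash)→980, (A,hash)→1150, (C,hash)→1220, (B,merge)→1570, (C,nl_idx)→1620, (A,nl_idx)→2270 …(+5); best=980 via (B,hash)
  {ABCD}: card=12; try (B,hash)→3360, (C,hash)→3520, (A,hash)→3620, (A,nl_idx)→4632, (C,nl_idx)→4812, (B,merge)→5030 …(+8); best=3360 via (B,hash)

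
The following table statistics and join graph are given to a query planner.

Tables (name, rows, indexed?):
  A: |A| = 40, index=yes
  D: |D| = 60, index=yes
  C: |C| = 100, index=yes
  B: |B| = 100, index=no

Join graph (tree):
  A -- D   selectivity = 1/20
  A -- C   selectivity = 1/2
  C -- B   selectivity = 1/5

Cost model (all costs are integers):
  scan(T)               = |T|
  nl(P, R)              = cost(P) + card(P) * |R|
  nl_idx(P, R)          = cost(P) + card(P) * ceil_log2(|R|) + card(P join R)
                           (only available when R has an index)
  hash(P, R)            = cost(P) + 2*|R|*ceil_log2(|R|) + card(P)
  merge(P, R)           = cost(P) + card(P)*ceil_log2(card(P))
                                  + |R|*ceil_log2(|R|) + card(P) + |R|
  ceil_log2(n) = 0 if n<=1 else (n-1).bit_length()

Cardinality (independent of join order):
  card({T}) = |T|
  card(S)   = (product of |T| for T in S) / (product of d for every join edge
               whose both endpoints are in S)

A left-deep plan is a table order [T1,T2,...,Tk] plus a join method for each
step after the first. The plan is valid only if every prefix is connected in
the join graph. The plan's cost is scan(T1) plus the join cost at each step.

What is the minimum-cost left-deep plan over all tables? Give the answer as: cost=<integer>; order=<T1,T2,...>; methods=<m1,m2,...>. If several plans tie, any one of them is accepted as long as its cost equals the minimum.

cost=9320; order=A,D,C,B; methods=nl_idx,hash,hash

Selinger DP (subsets sized 1..n):
  {A}: scan cost=40, card=40
  {D}: scan cost=60, card=60
  {C}: scan cost=100, card=100
  {B}: scan cost=100, card=100
  {AD}: card=120; try (D,nl_idx)→400, (A,nl_idx)→540, (A,hash)→600, (D,merge)→740, (A,merge)→760, (D,hash)→800 …(+2); best=400 via (D,nl_idx)
  {AC}: card=2000; try (A,hash)→680, (C,merge)→1120, (A,merge)→1180, (C,hash)→1480, (C,nl_idx)→2320, (A,nl_idx)→2700 …(+2); best=680 via (A,hash)
  {BC}: card=2000; try (C,hash)→1600, (B,hash)→1600, (C,merge)→1700, (B,merge)→1700, (C,nl_idx)→2800, (C,nl)→10100 …(+1); best=1600 via (C,hash)
  {ACD}: card=6000; try (C,hash)→1920, (C,merge)→2160, (D,hash)→3400, (C,nl_idx)→7240, (C,nl)→12400, (D,nl_idx)→18680 …(+2); best=1920 via (C,hash)
  {ABC}: card=40000; try (B,hash)→4080, (A,hash)→4080, (B,merge)→25480, (A,merge)→25880, (A,nl_idx)→53600, (A,nl)→81600 …(+1); best=4080 via (B,hash)
  {ABCD}: card=120000; try (B,hash)→9320, (D,hash)→44800, (B,merge)→86720, (D,nl_idx)→364080, (B,nl)→601920, (D,merge)→684500 …(+1); best=9320 via (B,hash)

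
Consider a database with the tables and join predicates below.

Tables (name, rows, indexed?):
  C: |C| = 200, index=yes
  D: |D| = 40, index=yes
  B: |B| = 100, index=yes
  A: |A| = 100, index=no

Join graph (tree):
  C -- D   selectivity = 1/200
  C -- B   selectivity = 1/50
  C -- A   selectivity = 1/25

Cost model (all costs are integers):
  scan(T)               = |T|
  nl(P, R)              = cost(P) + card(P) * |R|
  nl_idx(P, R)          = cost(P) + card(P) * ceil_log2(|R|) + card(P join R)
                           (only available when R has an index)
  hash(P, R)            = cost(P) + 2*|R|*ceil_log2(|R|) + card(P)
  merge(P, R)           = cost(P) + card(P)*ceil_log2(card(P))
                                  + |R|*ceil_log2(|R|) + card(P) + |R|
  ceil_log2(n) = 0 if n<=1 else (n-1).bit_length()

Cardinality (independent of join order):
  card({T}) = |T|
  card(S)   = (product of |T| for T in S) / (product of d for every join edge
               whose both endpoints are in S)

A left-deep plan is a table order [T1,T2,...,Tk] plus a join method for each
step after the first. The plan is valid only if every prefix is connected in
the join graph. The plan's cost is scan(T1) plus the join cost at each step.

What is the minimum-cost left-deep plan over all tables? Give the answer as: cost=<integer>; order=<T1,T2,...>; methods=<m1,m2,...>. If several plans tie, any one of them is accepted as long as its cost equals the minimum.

Selinger DP (subsets sized 1..n):
  {C}: scan cost=200, card=200
  {D}: scan cost=40, card=40
  {B}: scan cost=100, card=100
  {A}: scan cost=100, card=100
  {CD}: card=40; try (C,nl_idx)→400, (D,hash)→880, (D,nl_idx)→1440, (C,merge)→2120, (D,merge)→2280, (C,hash)→3280 …(+2); best=400 via (C,nl_idx)
  {BC}: card=400; try (C,nl_idx)→1300, (B,hash)→1800, (B,nl_idx)→2000, (C,merge)→2700, (B,merge)→2800, (C,hash)→3400 …(+2); best=1300 via (C,nl_idx)
  {AC}: card=800; try (C,nl_idx)→1700, (A,hash)→1800, (C,merge)→2700, (A,merge)→2800, (C,hash)→3400, (C,nl)→20100 …(+1); best=1700 via (C,nl_idx)
  {BCD}: card=80; try (B,nl_idx)→760, (B,merge)→1480, (B,hash)→1840, (D,hash)→2180, (D,nl_idx)→3780, (B,nl)→4400 …(+2); best=760 via (B,nl_idx)
  {ACD}: card=160; try (A,merge)→1480, (A,hash)→1840, (D,hash)→2980, (A,nl)→4400, (D,nl_idx)→6660, (D,merge)→10780 …(+1); best=1480 via (A,merge)
  {ABC}: card=1600; try (A,hash)→3100, (B,hash)→3900, (A,merge)→6100, (B,nl_idx)→8900, (B,merge)→11300, (A,nl)→41300 …(+1); best=3100 via (A,hash)
  {ABCD}: card=320; try (A,merge)→2200, (A,hash)→2240, (B,nl_idx)→2920, (B,hash)→3040, (B,merge)→3720, (D,hash)→5180 …(+5); best=2200 via (A,merge)

cost=2200; order=D,C,B,A; methods=nl_idx,nl_idx,merge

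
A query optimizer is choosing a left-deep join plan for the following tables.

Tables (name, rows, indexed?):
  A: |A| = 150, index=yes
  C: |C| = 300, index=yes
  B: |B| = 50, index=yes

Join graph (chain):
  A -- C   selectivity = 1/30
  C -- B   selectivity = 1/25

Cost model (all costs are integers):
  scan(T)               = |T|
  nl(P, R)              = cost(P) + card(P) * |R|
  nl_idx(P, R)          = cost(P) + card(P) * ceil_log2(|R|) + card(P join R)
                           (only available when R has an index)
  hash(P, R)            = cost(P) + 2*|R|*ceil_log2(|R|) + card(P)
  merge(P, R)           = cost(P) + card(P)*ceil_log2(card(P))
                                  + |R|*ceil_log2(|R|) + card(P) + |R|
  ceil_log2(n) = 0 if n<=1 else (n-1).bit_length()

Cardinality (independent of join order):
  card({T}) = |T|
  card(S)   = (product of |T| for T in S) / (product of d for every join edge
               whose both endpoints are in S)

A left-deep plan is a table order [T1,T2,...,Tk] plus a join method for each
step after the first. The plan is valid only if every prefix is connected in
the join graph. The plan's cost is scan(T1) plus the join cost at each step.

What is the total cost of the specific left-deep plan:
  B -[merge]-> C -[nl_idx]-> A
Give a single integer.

step 1: scan B: cost=50, card=50
step 2: join C via merge
    card(P join C) = 50*300/(25) = 600
    cost = 50 + 50*6 + 300*9 + 50 + 300 = 3400
step 3: join A via nl_idx
    card(P join A) = 600*150/(30) = 3000
    cost = 3400 + 600*8 + 3000 = 11200

11200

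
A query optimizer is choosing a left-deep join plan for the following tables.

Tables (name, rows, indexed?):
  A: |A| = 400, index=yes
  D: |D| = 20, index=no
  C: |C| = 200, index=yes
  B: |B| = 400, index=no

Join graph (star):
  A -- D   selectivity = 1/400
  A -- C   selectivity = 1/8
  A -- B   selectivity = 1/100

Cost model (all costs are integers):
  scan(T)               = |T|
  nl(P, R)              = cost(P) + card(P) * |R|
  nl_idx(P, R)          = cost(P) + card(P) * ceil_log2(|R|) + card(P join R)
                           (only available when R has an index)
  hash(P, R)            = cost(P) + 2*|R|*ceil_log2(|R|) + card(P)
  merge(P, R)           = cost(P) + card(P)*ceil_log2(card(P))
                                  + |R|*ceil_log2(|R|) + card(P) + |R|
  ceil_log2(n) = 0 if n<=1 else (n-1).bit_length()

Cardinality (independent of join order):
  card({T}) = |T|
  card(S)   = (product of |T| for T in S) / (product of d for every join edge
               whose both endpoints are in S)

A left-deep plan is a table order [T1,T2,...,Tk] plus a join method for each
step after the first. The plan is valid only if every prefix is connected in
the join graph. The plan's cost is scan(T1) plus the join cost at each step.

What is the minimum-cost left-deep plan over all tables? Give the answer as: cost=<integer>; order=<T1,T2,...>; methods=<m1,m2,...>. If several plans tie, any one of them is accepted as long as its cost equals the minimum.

Selinger DP (subsets sized 1..n):
  {A}: scan cost=400, card=400
  {D}: scan cost=20, card=20
  {C}: scan cost=200, card=200
  {B}: scan cost=400, card=400
  {AD}: card=20; try (A,nl_idx)→220, (D,hash)→1000, (A,merge)→4140, (D,merge)→4520, (A,hash)→7240, (A,nl)→8020 …(+1); best=220 via (A,nl_idx)
  {AC}: card=10000; try (C,hash)→4000, (A,merge)→6000, (C,merge)→6200, (A,hash)→7600, (A,nl_idx)→12000, (C,nl_idx)→13600 …(+2); best=4000 via (C,hash)
  {AB}: card=1600; try (A,nl_idx)→5600, (B,hash)→8000, (A,hash)→8000, (B,merge)→8400, (A,merge)→8400, (B,nl)→160400 …(+1); best=5600 via (A,nl_idx)
  {ACD}: card=500; try (C,nl_idx)→880, (C,merge)→2140, (C,hash)→3440, (C,nl)→4220, (D,hash)→14200, (D,merge)→154120 …(+1); best=880 via (C,nl_idx)
  {ABD}: card=80; try (B,merge)→4340, (D,hash)→7400, (B,hash)→7440, (B,nl)→8220, (D,merge)→24920, (D,nl)→37600; best=4340 via (B,merge)
  {ABC}: card=40000; try (C,hash)→10400, (B,hash)→21200, (C,merge)→26600, (C,nl_idx)→58400, (B,merge)→158000, (C,nl)→325600 …(+1); best=10400 via (C,hash)
  {ABCD}: card=2000; try (C,merge)→6780, (C,nl_idx)→6980, (C,hash)→7620, (B,hash)→8580, (B,merge)→9880, (C,nl)→20340 …(+4); best=6780 via (C,merge)

cost=6780; order=D,A,B,C; methods=nl_idx,merge,merge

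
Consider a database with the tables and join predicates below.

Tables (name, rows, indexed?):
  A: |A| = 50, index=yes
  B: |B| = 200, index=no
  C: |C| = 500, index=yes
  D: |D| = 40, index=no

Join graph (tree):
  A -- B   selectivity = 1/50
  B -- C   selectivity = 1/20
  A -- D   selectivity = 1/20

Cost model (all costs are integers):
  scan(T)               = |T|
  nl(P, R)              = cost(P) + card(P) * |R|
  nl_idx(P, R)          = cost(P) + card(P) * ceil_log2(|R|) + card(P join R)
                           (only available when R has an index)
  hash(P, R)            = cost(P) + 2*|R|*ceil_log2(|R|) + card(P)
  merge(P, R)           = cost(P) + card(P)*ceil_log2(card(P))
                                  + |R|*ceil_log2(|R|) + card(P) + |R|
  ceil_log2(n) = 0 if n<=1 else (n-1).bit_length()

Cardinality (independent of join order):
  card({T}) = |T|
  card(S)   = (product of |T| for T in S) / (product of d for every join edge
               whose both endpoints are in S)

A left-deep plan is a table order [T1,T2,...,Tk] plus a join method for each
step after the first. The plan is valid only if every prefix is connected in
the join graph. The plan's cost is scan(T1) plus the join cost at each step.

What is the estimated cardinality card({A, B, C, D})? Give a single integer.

10000

Tables in S: A(50), B(200), C(500), D(40)
Edges inside S: A-B(d=50), B-C(d=20), A-D(d=20)
numerator = 50 * 200 * 500 * 40 = 200000000
denominator = 50 * 20 * 20 = 20000
card(S) = 200000000 / 20000 = 10000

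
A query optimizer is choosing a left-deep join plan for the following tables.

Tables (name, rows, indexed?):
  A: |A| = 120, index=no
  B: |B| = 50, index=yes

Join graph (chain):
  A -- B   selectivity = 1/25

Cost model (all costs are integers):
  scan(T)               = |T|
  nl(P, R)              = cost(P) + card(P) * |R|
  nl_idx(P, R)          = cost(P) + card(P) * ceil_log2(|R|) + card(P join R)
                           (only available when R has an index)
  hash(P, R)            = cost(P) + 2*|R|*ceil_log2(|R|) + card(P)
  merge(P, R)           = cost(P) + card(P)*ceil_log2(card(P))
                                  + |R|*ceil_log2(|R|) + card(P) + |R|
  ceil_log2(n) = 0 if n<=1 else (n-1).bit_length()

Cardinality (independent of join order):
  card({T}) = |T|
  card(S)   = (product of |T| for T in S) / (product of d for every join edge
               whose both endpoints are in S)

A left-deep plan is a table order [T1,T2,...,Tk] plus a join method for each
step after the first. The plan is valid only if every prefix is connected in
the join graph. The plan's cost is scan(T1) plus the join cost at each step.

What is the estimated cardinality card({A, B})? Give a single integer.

Tables in S: A(120), B(50)
Edges inside S: A-B(d=25)
numerator = 120 * 50 = 6000
denominator = 25 = 25
card(S) = 6000 / 25 = 240

240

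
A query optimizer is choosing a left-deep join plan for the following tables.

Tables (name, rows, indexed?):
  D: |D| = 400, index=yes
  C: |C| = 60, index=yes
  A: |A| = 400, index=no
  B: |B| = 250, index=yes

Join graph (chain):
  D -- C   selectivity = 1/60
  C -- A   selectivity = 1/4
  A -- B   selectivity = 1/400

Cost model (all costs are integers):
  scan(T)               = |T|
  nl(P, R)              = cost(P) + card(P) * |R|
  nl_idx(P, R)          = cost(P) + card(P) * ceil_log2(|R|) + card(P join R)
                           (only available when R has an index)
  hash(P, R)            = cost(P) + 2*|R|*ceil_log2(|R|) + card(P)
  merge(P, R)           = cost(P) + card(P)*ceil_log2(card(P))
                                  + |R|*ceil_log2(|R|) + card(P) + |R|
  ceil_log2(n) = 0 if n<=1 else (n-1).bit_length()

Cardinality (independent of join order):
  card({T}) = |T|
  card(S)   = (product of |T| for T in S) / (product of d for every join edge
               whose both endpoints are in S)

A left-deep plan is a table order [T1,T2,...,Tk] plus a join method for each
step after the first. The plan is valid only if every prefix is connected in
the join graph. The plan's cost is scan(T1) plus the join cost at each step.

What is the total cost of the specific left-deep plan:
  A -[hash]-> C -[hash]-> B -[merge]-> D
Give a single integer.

step 1: scan A: cost=400, card=400
step 2: join C via hash
    card(P join C) = 400*60/(4) = 6000
    cost = 400 + 2*60*6 + 400 = 1520
step 3: join B via hash
    card(P join B) = 6000*250/(400) = 3750
    cost = 1520 + 2*250*8 + 6000 = 11520
step 4: join D via merge
    card(P join D) = 3750*400/(60) = 25000
    cost = 11520 + 3750*12 + 400*9 + 3750 + 400 = 64270

64270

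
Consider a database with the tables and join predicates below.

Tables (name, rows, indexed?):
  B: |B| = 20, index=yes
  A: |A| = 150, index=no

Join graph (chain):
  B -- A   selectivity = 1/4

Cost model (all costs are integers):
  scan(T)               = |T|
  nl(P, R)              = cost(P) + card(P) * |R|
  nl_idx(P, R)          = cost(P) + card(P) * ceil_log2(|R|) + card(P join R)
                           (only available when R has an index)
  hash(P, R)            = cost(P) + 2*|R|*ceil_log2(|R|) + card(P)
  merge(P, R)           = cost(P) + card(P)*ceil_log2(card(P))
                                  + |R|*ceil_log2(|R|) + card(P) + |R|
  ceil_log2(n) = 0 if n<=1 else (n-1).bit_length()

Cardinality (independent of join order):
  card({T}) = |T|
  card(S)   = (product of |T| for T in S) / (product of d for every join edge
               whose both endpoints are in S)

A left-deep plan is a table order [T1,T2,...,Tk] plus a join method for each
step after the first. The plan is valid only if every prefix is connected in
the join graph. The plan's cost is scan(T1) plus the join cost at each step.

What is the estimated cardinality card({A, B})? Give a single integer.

750

Tables in S: A(150), B(20)
Edges inside S: B-A(d=4)
numerator = 150 * 20 = 3000
denominator = 4 = 4
card(S) = 3000 / 4 = 750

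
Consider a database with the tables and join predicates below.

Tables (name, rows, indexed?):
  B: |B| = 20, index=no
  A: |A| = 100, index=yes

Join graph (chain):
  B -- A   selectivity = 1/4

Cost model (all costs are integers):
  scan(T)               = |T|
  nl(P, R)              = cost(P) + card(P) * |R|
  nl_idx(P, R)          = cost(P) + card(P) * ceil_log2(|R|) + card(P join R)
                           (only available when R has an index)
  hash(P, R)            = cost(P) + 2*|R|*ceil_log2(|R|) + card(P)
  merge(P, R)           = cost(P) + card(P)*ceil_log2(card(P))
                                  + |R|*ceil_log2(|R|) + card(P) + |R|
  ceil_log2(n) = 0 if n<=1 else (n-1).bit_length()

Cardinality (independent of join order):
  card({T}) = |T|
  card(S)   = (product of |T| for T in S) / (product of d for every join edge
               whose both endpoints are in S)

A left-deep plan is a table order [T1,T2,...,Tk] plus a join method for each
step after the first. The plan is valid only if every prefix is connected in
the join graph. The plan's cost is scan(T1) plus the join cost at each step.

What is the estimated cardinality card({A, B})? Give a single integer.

Tables in S: A(100), B(20)
Edges inside S: B-A(d=4)
numerator = 100 * 20 = 2000
denominator = 4 = 4
card(S) = 2000 / 4 = 500

500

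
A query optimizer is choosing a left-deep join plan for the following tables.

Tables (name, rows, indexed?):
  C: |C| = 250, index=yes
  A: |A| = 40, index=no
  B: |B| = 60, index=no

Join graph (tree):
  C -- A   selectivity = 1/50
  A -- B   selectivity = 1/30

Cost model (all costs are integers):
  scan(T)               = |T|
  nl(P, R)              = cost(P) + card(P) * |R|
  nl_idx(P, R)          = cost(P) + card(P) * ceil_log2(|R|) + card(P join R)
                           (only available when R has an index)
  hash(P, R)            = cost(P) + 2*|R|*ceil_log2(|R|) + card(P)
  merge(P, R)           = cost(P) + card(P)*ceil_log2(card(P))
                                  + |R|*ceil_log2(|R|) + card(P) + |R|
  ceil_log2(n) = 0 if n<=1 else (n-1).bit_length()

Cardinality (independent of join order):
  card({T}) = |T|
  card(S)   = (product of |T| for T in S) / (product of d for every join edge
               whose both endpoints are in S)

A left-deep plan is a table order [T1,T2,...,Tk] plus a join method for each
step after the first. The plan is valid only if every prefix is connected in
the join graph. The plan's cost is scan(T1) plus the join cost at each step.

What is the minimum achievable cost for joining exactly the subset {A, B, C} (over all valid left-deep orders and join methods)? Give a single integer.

Selinger DP over subsets of {A,B,C}:
  {C}: scan cost=250, card=250
  {A}: scan cost=40, card=40
  {B}: scan cost=60, card=60
  {AC}: card=200; try (C,nl_idx)→560, (A,hash)→980, (C,merge)→2570, (A,merge)→2780, (C,hash)→4080, (C,nl)→10040 …(+1); best=560 via (C,nl_idx)
  {AB}: card=80; try (A,hash)→600, (B,merge)→740, (A,merge)→760, (B,hash)→800, (B,nl)→2440, (A,nl)→2460; best=600 via (A,hash)
  {ABC}: card=400; try (B,hash)→1480, (C,nl_idx)→1640, (B,merge)→2780, (C,merge)→3490, (C,hash)→4680, (B,nl)→12560 …(+1); best=1480 via (B,hash)

1480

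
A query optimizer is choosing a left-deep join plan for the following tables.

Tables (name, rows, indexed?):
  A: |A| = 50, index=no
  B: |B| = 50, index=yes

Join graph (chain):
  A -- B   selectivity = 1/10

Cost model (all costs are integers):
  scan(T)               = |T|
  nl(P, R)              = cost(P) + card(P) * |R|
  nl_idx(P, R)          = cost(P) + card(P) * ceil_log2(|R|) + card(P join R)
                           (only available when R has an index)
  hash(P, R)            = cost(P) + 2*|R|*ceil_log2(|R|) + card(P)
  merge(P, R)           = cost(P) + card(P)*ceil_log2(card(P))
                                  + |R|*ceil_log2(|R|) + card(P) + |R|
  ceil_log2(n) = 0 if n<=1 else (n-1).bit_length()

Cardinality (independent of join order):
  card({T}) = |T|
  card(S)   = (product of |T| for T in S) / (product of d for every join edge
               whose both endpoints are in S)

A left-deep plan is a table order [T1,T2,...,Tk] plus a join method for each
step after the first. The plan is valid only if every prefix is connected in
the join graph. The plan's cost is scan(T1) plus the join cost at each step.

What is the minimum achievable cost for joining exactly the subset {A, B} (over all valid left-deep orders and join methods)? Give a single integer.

600

Selinger DP over subsets of {A,B}:
  {A}: scan cost=50, card=50
  {B}: scan cost=50, card=50
  {AB}: card=250; try (B,nl_idx)→600, (B,hash)→700, (A,hash)→700, (B,merge)→750, (A,merge)→750, (B,nl)→2550 …(+1); best=600 via (B,nl_idx)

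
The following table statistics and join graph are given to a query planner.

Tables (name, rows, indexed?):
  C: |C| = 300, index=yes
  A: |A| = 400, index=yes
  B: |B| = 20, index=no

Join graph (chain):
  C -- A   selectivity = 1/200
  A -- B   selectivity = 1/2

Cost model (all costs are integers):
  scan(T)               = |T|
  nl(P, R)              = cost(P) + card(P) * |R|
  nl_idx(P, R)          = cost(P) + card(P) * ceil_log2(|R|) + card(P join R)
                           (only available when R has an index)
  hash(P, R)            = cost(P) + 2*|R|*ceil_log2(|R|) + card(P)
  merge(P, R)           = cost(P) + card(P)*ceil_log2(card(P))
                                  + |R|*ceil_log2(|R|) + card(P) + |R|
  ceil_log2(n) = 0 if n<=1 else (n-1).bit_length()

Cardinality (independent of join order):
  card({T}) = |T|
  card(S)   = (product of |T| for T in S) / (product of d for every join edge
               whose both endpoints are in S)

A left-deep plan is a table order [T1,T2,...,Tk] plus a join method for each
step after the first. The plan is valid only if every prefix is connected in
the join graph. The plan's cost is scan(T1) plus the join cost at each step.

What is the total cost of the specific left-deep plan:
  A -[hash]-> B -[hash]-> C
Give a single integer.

step 1: scan A: cost=400, card=400
step 2: join B via hash
    card(P join B) = 400*20/(2) = 4000
    cost = 400 + 2*20*5 + 400 = 1000
step 3: join C via hash
    card(P join C) = 4000*300/(200) = 6000
    cost = 1000 + 2*300*9 + 4000 = 10400

10400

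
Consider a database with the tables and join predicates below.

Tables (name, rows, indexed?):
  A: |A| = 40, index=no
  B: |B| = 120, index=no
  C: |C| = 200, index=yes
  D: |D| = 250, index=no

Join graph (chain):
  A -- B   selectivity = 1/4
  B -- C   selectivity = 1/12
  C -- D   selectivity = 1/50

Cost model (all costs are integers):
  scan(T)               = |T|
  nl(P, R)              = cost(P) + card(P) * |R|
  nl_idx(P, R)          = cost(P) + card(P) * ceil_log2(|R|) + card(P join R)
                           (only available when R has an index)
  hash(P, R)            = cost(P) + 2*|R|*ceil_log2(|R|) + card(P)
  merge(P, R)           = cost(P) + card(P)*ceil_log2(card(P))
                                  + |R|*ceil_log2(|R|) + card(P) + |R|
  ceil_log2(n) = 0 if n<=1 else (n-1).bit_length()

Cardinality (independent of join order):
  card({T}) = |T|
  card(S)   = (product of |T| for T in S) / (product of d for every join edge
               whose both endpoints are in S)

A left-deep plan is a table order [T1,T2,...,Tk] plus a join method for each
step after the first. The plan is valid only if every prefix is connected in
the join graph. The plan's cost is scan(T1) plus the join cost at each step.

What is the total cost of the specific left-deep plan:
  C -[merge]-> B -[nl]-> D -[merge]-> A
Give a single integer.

653240

step 1: scan C: cost=200, card=200
step 2: join B via merge
    card(P join B) = 200*120/(12) = 2000
    cost = 200 + 200*8 + 120*7 + 200 + 120 = 2960
step 3: join D via nl
    card(P join D) = 2000*250/(50) = 10000
    cost = 2960 + 2000*250 = 502960
step 4: join A via merge
    card(P join A) = 10000*40/(4) = 100000
    cost = 502960 + 10000*14 + 40*6 + 10000 + 40 = 653240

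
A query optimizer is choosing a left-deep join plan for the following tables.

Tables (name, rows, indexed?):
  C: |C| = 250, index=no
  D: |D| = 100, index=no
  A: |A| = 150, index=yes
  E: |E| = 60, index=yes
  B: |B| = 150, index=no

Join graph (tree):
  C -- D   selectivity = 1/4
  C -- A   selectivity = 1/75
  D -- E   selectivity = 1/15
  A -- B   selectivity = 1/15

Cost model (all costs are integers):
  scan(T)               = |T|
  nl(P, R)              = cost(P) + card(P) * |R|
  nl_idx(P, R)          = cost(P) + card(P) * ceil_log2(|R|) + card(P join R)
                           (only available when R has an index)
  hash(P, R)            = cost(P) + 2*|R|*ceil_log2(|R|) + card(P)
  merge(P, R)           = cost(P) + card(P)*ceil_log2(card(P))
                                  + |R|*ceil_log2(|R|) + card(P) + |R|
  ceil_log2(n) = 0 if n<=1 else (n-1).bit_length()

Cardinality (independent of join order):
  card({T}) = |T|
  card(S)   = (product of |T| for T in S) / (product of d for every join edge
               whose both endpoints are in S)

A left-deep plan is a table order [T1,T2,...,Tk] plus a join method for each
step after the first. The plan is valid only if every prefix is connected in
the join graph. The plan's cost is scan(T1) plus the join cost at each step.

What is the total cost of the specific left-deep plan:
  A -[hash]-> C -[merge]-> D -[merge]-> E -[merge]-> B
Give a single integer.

1049370

step 1: scan A: cost=150, card=150
step 2: join C via hash
    card(P join C) = 150*250/(75) = 500
    cost = 150 + 2*250*8 + 150 = 4300
step 3: join D via merge
    card(P join D) = 500*100/(4) = 12500
    cost = 4300 + 500*9 + 100*7 + 500 + 100 = 10100
step 4: join E via merge
    card(P join E) = 12500*60/(15) = 50000
    cost = 10100 + 12500*14 + 60*6 + 12500 + 60 = 198020
step 5: join B via merge
    card(P join B) = 50000*150/(15) = 500000
    cost = 198020 + 50000*16 + 150*8 + 50000 + 150 = 1049370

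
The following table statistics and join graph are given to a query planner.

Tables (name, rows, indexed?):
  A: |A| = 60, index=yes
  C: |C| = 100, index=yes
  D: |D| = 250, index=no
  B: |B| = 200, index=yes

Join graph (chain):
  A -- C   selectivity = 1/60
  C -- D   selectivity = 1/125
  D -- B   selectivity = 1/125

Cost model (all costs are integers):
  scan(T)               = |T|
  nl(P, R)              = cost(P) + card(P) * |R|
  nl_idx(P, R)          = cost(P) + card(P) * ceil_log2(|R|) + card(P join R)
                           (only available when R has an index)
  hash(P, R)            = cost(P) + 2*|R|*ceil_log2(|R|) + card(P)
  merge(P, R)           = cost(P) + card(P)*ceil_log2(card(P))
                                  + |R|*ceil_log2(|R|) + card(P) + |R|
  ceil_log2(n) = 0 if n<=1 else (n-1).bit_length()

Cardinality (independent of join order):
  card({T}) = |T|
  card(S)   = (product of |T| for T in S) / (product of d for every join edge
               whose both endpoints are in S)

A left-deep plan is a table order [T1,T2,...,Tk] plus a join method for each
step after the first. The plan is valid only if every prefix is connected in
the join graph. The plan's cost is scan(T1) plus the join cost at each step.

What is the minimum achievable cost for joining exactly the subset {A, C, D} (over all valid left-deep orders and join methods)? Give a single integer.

Selinger DP over subsets of {A,C,D}:
  {A}: scan cost=60, card=60
  {C}: scan cost=100, card=100
  {D}: scan cost=250, card=250
  {AC}: card=100; try (C,nl_idx)→580, (A,nl_idx)→800, (A,hash)→920, (C,merge)→1280, (A,merge)→1320, (C,hash)→1520 …(+2); best=580 via (C,nl_idx)
  {CD}: card=200; try (C,hash)→1900, (C,nl_idx)→2200, (D,merge)→3150, (C,merge)→3300, (D,hash)→4200, (D,nl)→25100 …(+1); best=1900 via (C,hash)
  {ACD}: card=200; try (A,hash)→2820, (A,nl_idx)→3300, (D,merge)→3630, (A,merge)→4120, (D,hash)→4680, (A,nl)→13900 …(+1); best=2820 via (A,hash)

2820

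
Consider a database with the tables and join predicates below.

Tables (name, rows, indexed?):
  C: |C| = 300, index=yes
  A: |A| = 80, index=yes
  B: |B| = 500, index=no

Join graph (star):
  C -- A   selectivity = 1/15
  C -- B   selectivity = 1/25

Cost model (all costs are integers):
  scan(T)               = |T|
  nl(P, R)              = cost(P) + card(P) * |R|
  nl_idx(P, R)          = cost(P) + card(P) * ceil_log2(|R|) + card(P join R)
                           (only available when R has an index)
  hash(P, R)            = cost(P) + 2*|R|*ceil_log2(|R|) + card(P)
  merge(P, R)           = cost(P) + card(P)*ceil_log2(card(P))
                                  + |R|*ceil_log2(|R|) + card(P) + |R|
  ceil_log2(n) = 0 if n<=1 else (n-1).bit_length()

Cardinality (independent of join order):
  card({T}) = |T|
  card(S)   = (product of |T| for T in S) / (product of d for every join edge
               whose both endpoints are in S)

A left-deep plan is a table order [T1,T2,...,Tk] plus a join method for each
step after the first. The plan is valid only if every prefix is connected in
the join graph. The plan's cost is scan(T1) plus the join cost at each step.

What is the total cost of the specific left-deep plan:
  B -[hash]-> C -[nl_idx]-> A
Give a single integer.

step 1: scan B: cost=500, card=500
step 2: join C via hash
    card(P join C) = 500*300/(25) = 6000
    cost = 500 + 2*300*9 + 500 = 6400
step 3: join A via nl_idx
    card(P join A) = 6000*80/(15) = 32000
    cost = 6400 + 6000*7 + 32000 = 80400

80400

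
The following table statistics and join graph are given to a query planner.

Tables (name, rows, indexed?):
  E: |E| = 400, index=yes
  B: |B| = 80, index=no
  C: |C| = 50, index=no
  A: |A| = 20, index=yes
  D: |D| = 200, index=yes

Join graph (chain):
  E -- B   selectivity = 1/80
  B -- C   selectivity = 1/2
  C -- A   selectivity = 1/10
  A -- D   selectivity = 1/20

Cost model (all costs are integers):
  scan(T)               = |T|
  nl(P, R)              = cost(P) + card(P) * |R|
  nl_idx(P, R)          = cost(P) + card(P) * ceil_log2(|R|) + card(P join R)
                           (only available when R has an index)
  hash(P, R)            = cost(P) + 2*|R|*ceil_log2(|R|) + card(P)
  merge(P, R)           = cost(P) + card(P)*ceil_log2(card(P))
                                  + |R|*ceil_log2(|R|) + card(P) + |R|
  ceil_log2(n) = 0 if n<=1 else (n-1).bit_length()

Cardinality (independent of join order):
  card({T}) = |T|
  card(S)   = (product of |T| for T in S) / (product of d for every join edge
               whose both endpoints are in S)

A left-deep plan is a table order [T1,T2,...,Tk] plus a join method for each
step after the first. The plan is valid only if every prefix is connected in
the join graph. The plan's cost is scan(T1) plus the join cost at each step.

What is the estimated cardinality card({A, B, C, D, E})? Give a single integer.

Tables in S: A(20), B(80), C(50), D(200), E(400)
Edges inside S: E-B(d=80), B-C(d=2), C-A(d=10), A-D(d=20)
numerator = 20 * 80 * 50 * 200 * 400 = 6400000000
denominator = 80 * 2 * 10 * 20 = 32000
card(S) = 6400000000 / 32000 = 200000

200000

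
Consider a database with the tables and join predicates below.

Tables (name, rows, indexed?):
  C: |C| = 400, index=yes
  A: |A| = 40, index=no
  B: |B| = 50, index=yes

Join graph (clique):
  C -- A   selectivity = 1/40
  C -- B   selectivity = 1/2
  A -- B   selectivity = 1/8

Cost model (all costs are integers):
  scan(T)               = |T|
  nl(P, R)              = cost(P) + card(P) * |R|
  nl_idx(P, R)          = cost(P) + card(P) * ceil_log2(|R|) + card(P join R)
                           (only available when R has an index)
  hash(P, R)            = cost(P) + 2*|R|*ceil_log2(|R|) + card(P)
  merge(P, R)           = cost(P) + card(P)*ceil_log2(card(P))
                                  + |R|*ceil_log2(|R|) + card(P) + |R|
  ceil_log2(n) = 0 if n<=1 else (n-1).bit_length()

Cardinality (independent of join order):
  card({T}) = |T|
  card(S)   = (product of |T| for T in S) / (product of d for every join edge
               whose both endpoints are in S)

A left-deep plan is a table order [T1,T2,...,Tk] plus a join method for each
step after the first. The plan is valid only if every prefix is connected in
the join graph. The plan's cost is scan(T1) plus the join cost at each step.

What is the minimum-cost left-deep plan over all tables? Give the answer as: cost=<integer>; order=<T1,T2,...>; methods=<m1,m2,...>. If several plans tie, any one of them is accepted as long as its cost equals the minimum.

cost=1800; order=A,C,B; methods=nl_idx,hash

Selinger DP (subsets sized 1..n):
  {C}: scan cost=400, card=400
  {A}: scan cost=40, card=40
  {B}: scan cost=50, card=50
  {AC}: card=400; try (C,nl_idx)→800, (A,hash)→1280, (C,merge)→4320, (A,merge)→4680, (C,hash)→7280, (C,nl)→16040 …(+1); best=800 via (C,nl_idx)
  {BC}: card=10000; try (B,hash)→1400, (C,merge)→4400, (B,merge)→4750, (C,hash)→7300, (C,nl_idx)→10500, (B,nl_idx)→12800 …(+2); best=1400 via (B,hash)
  {AB}: card=250; try (B,nl_idx)→530, (A,hash)→580, (B,merge)→670, (B,hash)→680, (A,merge)→680, (B,nl)→2040 …(+1); best=530 via (B,nl_idx)
  {ABC}: card=1250; try (B,hash)→1800, (C,nl_idx)→4030, (B,nl_idx)→4450, (B,merge)→5150, (C,merge)→6780, (C,hash)→7980 …(+5); best=1800 via (B,hash)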